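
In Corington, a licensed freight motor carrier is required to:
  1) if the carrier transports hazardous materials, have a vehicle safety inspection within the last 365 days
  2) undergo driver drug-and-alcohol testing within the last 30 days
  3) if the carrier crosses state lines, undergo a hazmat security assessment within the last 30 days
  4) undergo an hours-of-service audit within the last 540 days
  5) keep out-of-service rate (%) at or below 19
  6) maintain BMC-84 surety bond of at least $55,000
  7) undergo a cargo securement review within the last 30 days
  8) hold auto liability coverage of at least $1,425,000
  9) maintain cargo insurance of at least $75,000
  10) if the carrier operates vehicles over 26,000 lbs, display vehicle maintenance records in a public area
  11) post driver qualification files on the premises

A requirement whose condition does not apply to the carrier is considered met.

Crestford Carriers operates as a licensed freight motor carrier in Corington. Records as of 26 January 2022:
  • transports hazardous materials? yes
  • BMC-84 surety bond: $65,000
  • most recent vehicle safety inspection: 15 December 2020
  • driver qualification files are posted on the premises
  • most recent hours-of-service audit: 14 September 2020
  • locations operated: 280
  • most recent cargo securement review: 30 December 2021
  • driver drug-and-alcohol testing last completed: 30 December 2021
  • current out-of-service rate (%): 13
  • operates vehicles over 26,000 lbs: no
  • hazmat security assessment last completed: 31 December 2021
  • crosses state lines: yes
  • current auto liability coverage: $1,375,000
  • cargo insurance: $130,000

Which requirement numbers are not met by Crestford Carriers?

1. condition 'transports hazardous materials' holds; vehicle safety inspection 407 days ago vs limit 365 → not met
2. driver drug-and-alcohol testing 27 days ago vs limit 30 → met
3. condition 'crosses state lines' holds; hazmat security assessment 26 days ago vs limit 30 → met
4. hours-of-service audit 499 days ago vs limit 540 → met
5. out-of-service rate (%) 13 ≤ 19 → met
6. BMC-84 surety bond $65,000 ≥ $55,000 → met
7. cargo securement review 27 days ago vs limit 30 → met
8. auto liability coverage $1,375,000 < $1,425,000 → not met
9. cargo insurance $130,000 ≥ $75,000 → met
10. condition 'operates vehicles over 26,000 lbs' does not hold → requirement n/a → met
11. driver qualification files present → met
Not met: 1, 8

1, 8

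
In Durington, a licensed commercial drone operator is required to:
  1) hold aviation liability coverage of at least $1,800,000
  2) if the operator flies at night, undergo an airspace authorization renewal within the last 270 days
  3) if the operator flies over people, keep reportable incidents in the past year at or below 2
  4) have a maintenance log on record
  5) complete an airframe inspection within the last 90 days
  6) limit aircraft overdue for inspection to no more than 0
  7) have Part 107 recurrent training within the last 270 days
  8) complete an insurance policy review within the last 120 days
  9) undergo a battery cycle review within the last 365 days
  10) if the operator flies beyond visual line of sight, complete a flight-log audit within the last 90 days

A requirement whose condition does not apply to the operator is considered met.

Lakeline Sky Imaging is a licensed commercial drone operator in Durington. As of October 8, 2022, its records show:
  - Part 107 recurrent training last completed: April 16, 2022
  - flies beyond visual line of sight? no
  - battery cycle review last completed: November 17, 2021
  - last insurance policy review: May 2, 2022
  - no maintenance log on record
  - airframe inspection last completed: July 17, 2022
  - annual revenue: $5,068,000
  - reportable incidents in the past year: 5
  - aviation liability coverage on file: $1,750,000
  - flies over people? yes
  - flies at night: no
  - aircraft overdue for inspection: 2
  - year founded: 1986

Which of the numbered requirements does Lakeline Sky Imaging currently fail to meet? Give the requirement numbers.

1. aviation liability coverage $1,750,000 < $1,800,000 → not met
2. condition 'flies at night' does not hold → requirement n/a → met
3. condition 'flies over people' holds; reportable incidents in the past year 5 > 2 → not met
4. maintenance log absent → not met
5. airframe inspection 83 days ago vs limit 90 → met
6. aircraft overdue for inspection 2 > 0 → not met
7. Part 107 recurrent training 175 days ago vs limit 270 → met
8. insurance policy review 159 days ago vs limit 120 → not met
9. battery cycle review 325 days ago vs limit 365 → met
10. condition 'flies beyond visual line of sight' does not hold → requirement n/a → met
Not met: 1, 3, 4, 6, 8

1, 3, 4, 6, 8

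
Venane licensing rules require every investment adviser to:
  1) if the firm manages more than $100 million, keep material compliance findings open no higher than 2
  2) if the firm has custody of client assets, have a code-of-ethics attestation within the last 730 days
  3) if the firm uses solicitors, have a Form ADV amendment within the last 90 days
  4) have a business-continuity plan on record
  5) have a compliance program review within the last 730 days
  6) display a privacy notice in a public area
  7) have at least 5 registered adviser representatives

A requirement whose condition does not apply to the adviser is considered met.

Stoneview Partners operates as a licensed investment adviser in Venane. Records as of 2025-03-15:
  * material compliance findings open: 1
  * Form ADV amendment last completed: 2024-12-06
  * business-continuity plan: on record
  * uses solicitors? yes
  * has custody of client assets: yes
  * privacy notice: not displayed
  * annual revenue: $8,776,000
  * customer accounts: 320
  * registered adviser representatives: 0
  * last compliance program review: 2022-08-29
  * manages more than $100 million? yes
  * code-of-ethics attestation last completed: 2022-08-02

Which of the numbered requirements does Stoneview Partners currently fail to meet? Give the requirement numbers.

2, 3, 5, 6, 7

1. condition 'manages more than $100 million' holds; material compliance findings open 1 ≤ 2 → met
2. condition 'has custody of client assets' holds; code-of-ethics attestation 956 days ago vs limit 730 → not met
3. condition 'uses solicitors' holds; Form ADV amendment 99 days ago vs limit 90 → not met
4. business-continuity plan present → met
5. compliance program review 929 days ago vs limit 730 → not met
6. privacy notice absent → not met
7. registered adviser representatives 0 < 5 → not met
Not met: 2, 3, 5, 6, 7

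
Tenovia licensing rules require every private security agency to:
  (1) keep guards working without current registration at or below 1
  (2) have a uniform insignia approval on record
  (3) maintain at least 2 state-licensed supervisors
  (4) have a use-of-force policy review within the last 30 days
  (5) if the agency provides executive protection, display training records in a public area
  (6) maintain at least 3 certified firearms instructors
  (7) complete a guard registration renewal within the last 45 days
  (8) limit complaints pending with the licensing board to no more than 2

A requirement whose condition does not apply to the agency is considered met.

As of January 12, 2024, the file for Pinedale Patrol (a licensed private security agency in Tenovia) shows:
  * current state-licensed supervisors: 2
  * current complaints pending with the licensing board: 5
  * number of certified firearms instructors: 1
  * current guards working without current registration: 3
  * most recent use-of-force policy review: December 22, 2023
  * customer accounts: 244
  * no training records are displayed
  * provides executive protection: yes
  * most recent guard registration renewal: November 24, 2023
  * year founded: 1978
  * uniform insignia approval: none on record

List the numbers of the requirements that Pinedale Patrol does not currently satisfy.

1. guards working without current registration 3 > 1 → not met
2. uniform insignia approval absent → not met
3. state-licensed supervisors 2 ≥ 2 → met
4. use-of-force policy review 21 days ago vs limit 30 → met
5. condition 'provides executive protection' holds; training records absent → not met
6. certified firearms instructors 1 < 3 → not met
7. guard registration renewal 49 days ago vs limit 45 → not met
8. complaints pending with the licensing board 5 > 2 → not met
Not met: 1, 2, 5, 6, 7, 8

1, 2, 5, 6, 7, 8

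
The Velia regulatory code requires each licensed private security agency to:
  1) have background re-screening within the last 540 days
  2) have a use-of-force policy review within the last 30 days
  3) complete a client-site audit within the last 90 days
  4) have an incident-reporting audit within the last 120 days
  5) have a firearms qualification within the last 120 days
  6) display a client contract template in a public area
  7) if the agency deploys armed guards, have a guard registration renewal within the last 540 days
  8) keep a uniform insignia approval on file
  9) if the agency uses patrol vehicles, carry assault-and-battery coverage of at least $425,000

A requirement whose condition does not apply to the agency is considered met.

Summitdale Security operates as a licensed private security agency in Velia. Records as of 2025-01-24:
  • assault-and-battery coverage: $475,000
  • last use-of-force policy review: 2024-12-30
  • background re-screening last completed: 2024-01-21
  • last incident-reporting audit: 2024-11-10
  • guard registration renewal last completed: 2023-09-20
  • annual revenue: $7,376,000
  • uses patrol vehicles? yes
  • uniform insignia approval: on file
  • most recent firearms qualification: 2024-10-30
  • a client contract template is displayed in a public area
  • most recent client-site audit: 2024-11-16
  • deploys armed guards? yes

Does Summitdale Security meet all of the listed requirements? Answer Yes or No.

1. background re-screening 369 days ago vs limit 540 → met
2. use-of-force policy review 25 days ago vs limit 30 → met
3. client-site audit 69 days ago vs limit 90 → met
4. incident-reporting audit 75 days ago vs limit 120 → met
5. firearms qualification 86 days ago vs limit 120 → met
6. client contract template present → met
7. condition 'deploys armed guards' holds; guard registration renewal 492 days ago vs limit 540 → met
8. uniform insignia approval present → met
9. condition 'uses patrol vehicles' holds; assault-and-battery coverage $475,000 ≥ $425,000 → met
All met.

Yes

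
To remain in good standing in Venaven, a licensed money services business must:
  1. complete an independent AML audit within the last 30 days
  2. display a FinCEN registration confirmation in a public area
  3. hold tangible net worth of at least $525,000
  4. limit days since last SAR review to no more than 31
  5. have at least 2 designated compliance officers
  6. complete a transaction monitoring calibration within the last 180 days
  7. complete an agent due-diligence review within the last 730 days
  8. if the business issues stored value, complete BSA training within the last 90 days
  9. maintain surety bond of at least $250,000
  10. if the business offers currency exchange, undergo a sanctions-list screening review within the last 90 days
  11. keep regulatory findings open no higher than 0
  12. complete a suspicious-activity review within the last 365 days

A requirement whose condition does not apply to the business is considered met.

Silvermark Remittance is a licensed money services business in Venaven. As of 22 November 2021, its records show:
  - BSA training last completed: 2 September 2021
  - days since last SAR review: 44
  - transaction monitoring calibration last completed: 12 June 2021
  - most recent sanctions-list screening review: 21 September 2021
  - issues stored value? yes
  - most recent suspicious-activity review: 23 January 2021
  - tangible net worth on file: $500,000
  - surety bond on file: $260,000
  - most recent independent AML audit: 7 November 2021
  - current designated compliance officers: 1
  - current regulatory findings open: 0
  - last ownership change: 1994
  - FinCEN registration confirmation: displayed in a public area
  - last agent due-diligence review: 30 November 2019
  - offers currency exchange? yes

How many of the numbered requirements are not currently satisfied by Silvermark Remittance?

3

1. independent AML audit 15 days ago vs limit 30 → met
2. FinCEN registration confirmation present → met
3. tangible net worth $500,000 < $525,000 → not met
4. days since last SAR review 44 > 31 → not met
5. designated compliance officers 1 < 2 → not met
6. transaction monitoring calibration 163 days ago vs limit 180 → met
7. agent due-diligence review 723 days ago vs limit 730 → met
8. condition 'issues stored value' holds; BSA training 81 days ago vs limit 90 → met
9. surety bond $260,000 ≥ $250,000 → met
10. condition 'offers currency exchange' holds; sanctions-list screening review 62 days ago vs limit 90 → met
11. regulatory findings open 0 ≤ 0 → met
12. suspicious-activity review 303 days ago vs limit 365 → met
Not met: 3 of 12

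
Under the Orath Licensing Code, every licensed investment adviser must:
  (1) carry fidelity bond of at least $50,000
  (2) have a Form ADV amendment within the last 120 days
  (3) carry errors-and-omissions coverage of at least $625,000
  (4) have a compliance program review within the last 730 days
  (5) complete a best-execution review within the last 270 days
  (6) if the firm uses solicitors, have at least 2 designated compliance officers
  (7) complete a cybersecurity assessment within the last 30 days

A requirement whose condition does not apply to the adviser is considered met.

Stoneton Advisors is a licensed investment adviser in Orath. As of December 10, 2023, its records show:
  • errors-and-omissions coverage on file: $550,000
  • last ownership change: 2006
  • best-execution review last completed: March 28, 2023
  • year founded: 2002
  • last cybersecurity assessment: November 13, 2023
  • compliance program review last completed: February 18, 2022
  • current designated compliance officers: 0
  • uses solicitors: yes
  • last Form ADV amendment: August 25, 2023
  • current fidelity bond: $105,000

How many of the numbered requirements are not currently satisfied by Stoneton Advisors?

2

1. fidelity bond $105,000 ≥ $50,000 → met
2. Form ADV amendment 107 days ago vs limit 120 → met
3. errors-and-omissions coverage $550,000 < $625,000 → not met
4. compliance program review 660 days ago vs limit 730 → met
5. best-execution review 257 days ago vs limit 270 → met
6. condition 'uses solicitors' holds; designated compliance officers 0 < 2 → not met
7. cybersecurity assessment 27 days ago vs limit 30 → met
Not met: 2 of 7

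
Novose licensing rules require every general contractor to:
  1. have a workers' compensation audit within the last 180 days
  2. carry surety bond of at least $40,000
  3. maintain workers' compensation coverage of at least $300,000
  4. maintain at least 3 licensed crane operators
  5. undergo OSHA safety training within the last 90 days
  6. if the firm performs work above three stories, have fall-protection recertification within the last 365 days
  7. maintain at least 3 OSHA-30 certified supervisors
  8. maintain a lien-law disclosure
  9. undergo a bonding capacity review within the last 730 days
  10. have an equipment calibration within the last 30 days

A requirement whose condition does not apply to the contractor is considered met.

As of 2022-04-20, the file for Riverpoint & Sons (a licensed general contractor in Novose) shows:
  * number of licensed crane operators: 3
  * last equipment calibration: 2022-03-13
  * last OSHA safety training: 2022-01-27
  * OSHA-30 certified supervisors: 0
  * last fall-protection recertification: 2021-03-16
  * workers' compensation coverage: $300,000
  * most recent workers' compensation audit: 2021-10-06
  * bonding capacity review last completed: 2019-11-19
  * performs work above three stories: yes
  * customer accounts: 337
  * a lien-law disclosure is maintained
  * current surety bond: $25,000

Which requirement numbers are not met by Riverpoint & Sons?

1. workers' compensation audit 196 days ago vs limit 180 → not met
2. surety bond $25,000 < $40,000 → not met
3. workers' compensation coverage $300,000 ≥ $300,000 → met
4. licensed crane operators 3 ≥ 3 → met
5. OSHA safety training 83 days ago vs limit 90 → met
6. condition 'performs work above three stories' holds; fall-protection recertification 400 days ago vs limit 365 → not met
7. OSHA-30 certified supervisors 0 < 3 → not met
8. lien-law disclosure present → met
9. bonding capacity review 883 days ago vs limit 730 → not met
10. equipment calibration 38 days ago vs limit 30 → not met
Not met: 1, 2, 6, 7, 9, 10

1, 2, 6, 7, 9, 10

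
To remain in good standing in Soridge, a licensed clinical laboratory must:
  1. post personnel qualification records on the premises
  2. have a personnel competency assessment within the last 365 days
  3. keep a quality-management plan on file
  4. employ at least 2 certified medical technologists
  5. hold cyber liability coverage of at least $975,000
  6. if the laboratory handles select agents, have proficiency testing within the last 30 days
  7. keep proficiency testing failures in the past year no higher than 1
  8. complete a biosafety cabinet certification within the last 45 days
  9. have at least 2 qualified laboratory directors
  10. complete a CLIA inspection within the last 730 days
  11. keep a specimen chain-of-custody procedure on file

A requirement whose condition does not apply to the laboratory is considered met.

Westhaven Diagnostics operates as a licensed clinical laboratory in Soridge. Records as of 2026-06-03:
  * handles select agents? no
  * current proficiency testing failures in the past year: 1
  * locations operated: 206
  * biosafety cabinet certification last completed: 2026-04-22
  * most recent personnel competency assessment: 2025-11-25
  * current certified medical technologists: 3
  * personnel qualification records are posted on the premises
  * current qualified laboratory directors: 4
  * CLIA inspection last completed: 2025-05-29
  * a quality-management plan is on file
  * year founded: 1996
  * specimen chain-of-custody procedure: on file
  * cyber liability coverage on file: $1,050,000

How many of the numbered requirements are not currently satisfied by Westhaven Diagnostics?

0

1. personnel qualification records present → met
2. personnel competency assessment 190 days ago vs limit 365 → met
3. quality-management plan present → met
4. certified medical technologists 3 ≥ 2 → met
5. cyber liability coverage $1,050,000 ≥ $975,000 → met
6. condition 'handles select agents' does not hold → requirement n/a → met
7. proficiency testing failures in the past year 1 ≤ 1 → met
8. biosafety cabinet certification 42 days ago vs limit 45 → met
9. qualified laboratory directors 4 ≥ 2 → met
10. CLIA inspection 370 days ago vs limit 730 → met
11. specimen chain-of-custody procedure present → met
Not met: 0 of 11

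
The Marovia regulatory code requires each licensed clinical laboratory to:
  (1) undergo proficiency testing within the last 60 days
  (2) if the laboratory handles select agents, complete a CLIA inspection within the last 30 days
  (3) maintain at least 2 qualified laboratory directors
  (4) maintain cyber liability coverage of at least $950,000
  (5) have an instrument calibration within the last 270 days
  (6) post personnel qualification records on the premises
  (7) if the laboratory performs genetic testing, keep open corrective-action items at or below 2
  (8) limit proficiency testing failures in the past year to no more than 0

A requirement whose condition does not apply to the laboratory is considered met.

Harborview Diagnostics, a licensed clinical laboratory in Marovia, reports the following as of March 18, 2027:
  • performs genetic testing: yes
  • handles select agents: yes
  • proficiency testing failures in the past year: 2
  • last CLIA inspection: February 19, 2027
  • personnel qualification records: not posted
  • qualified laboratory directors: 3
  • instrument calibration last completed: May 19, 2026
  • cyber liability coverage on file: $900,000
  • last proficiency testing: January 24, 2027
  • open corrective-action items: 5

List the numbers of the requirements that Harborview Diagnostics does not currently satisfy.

4, 5, 6, 7, 8

1. proficiency testing 53 days ago vs limit 60 → met
2. condition 'handles select agents' holds; CLIA inspection 27 days ago vs limit 30 → met
3. qualified laboratory directors 3 ≥ 2 → met
4. cyber liability coverage $900,000 < $950,000 → not met
5. instrument calibration 303 days ago vs limit 270 → not met
6. personnel qualification records absent → not met
7. condition 'performs genetic testing' holds; open corrective-action items 5 > 2 → not met
8. proficiency testing failures in the past year 2 > 0 → not met
Not met: 4, 5, 6, 7, 8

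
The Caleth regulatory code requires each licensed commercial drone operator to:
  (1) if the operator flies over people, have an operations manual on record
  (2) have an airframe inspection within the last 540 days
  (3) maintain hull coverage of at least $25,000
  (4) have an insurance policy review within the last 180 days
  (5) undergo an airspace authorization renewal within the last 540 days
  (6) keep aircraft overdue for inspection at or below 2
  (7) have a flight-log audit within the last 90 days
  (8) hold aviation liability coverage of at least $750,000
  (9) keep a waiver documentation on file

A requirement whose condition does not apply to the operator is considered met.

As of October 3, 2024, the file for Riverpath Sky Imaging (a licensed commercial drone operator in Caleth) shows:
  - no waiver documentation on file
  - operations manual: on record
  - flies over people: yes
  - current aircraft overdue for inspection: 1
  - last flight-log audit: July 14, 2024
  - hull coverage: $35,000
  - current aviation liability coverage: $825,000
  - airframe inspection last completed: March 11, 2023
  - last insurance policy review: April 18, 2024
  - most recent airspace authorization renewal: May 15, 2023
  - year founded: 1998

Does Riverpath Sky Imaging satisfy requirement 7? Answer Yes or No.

Yes

7. flight-log audit 81 days ago vs limit 90 → met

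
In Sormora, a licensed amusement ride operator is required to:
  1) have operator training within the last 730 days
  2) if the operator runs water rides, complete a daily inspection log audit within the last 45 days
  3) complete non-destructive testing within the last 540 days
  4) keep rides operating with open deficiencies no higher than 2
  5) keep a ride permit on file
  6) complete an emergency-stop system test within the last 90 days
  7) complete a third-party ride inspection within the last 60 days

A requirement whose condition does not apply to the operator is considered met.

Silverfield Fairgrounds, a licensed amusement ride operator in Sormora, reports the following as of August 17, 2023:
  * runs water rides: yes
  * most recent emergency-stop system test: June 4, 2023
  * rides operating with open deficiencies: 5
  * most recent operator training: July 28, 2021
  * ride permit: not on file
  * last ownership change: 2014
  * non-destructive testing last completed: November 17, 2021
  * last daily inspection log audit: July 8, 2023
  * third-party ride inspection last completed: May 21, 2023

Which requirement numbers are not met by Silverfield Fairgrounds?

1, 3, 4, 5, 7

1. operator training 750 days ago vs limit 730 → not met
2. condition 'runs water rides' holds; daily inspection log audit 40 days ago vs limit 45 → met
3. non-destructive testing 638 days ago vs limit 540 → not met
4. rides operating with open deficiencies 5 > 2 → not met
5. ride permit absent → not met
6. emergency-stop system test 74 days ago vs limit 90 → met
7. third-party ride inspection 88 days ago vs limit 60 → not met
Not met: 1, 3, 4, 5, 7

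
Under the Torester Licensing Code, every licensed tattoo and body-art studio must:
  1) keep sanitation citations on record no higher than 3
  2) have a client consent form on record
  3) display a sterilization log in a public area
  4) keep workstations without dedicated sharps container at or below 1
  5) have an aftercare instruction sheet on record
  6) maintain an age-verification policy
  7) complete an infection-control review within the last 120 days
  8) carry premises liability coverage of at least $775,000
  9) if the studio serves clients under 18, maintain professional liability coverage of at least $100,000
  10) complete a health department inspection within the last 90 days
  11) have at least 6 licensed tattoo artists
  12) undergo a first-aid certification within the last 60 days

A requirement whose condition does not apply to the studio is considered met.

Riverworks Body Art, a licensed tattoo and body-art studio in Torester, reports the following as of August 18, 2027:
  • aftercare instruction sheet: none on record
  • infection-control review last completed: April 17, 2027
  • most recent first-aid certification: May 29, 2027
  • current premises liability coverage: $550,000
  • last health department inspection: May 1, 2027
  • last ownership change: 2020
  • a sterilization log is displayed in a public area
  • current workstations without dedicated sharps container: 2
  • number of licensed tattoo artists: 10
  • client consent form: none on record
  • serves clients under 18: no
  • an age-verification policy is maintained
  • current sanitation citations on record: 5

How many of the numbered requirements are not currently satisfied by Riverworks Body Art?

8

1. sanitation citations on record 5 > 3 → not met
2. client consent form absent → not met
3. sterilization log present → met
4. workstations without dedicated sharps container 2 > 1 → not met
5. aftercare instruction sheet absent → not met
6. age-verification policy present → met
7. infection-control review 123 days ago vs limit 120 → not met
8. premises liability coverage $550,000 < $775,000 → not met
9. condition 'serves clients under 18' does not hold → requirement n/a → met
10. health department inspection 109 days ago vs limit 90 → not met
11. licensed tattoo artists 10 ≥ 6 → met
12. first-aid certification 81 days ago vs limit 60 → not met
Not met: 8 of 12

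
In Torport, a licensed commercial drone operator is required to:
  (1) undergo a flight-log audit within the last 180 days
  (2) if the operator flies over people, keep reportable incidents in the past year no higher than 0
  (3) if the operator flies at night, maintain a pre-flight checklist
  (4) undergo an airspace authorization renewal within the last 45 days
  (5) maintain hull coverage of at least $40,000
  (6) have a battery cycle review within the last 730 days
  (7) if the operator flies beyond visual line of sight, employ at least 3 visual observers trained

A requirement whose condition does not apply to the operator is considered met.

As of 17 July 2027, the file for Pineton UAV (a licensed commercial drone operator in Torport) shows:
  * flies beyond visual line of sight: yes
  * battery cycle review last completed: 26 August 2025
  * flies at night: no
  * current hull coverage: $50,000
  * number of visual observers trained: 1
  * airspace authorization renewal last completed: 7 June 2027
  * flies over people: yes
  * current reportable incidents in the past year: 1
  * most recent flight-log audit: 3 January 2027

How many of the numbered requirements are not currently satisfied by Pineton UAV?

3

1. flight-log audit 195 days ago vs limit 180 → not met
2. condition 'flies over people' holds; reportable incidents in the past year 1 > 0 → not met
3. condition 'flies at night' does not hold → requirement n/a → met
4. airspace authorization renewal 40 days ago vs limit 45 → met
5. hull coverage $50,000 ≥ $40,000 → met
6. battery cycle review 690 days ago vs limit 730 → met
7. condition 'flies beyond visual line of sight' holds; visual observers trained 1 < 3 → not met
Not met: 3 of 7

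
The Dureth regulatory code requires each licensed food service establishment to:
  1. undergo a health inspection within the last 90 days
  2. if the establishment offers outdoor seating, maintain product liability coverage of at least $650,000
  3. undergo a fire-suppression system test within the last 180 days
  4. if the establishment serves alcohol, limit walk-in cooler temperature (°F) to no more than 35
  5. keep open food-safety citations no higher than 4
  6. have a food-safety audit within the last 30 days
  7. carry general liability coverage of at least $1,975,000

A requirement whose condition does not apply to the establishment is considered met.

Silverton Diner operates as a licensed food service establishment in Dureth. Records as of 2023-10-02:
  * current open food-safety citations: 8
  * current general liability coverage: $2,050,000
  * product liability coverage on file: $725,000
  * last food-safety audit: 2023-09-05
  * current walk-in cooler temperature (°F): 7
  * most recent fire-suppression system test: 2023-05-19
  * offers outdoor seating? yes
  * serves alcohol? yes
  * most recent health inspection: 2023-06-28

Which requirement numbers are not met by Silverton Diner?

1. health inspection 96 days ago vs limit 90 → not met
2. condition 'offers outdoor seating' holds; product liability coverage $725,000 ≥ $650,000 → met
3. fire-suppression system test 136 days ago vs limit 180 → met
4. condition 'serves alcohol' holds; walk-in cooler temperature (°F) 7 ≤ 35 → met
5. open food-safety citations 8 > 4 → not met
6. food-safety audit 27 days ago vs limit 30 → met
7. general liability coverage $2,050,000 ≥ $1,975,000 → met
Not met: 1, 5

1, 5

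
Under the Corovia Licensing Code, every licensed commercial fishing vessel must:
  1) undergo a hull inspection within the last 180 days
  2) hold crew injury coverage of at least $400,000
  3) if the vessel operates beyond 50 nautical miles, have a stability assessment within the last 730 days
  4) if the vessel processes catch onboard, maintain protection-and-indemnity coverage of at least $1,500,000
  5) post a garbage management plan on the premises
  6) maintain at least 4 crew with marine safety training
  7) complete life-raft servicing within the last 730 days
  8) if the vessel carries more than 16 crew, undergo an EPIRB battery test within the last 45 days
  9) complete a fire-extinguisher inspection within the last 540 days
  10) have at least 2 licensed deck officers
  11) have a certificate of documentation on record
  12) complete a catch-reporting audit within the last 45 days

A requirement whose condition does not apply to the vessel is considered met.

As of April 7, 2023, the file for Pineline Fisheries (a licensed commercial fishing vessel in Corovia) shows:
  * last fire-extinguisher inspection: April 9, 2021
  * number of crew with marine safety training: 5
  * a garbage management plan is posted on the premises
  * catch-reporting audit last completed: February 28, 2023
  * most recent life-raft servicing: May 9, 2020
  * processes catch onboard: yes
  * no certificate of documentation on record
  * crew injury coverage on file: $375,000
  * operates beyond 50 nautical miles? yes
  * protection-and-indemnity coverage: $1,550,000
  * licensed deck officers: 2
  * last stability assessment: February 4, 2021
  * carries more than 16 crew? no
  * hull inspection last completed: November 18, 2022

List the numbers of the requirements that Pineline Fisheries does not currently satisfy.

2, 3, 7, 9, 11

1. hull inspection 140 days ago vs limit 180 → met
2. crew injury coverage $375,000 < $400,000 → not met
3. condition 'operates beyond 50 nautical miles' holds; stability assessment 792 days ago vs limit 730 → not met
4. condition 'processes catch onboard' holds; protection-and-indemnity coverage $1,550,000 ≥ $1,500,000 → met
5. garbage management plan present → met
6. crew with marine safety training 5 ≥ 4 → met
7. life-raft servicing 1063 days ago vs limit 730 → not met
8. condition 'carries more than 16 crew' does not hold → requirement n/a → met
9. fire-extinguisher inspection 728 days ago vs limit 540 → not met
10. licensed deck officers 2 ≥ 2 → met
11. certificate of documentation absent → not met
12. catch-reporting audit 38 days ago vs limit 45 → met
Not met: 2, 3, 7, 9, 11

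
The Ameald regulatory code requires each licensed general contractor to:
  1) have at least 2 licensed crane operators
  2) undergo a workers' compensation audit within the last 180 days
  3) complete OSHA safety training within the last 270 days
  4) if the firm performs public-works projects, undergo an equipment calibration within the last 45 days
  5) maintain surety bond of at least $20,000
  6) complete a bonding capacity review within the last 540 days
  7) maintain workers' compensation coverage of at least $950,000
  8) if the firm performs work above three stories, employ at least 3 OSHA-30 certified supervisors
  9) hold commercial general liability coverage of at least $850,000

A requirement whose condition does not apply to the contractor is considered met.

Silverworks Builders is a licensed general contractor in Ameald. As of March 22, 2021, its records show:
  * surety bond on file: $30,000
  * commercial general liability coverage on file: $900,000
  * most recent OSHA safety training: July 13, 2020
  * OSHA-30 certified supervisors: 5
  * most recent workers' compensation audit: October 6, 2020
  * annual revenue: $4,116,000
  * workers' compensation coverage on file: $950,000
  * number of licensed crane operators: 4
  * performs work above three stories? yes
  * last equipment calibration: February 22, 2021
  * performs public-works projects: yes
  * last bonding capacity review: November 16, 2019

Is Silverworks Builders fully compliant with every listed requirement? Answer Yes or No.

Yes

1. licensed crane operators 4 ≥ 2 → met
2. workers' compensation audit 167 days ago vs limit 180 → met
3. OSHA safety training 252 days ago vs limit 270 → met
4. condition 'performs public-works projects' holds; equipment calibration 28 days ago vs limit 45 → met
5. surety bond $30,000 ≥ $20,000 → met
6. bonding capacity review 492 days ago vs limit 540 → met
7. workers' compensation coverage $950,000 ≥ $950,000 → met
8. condition 'performs work above three stories' holds; OSHA-30 certified supervisors 5 ≥ 3 → met
9. commercial general liability coverage $900,000 ≥ $850,000 → met
All met.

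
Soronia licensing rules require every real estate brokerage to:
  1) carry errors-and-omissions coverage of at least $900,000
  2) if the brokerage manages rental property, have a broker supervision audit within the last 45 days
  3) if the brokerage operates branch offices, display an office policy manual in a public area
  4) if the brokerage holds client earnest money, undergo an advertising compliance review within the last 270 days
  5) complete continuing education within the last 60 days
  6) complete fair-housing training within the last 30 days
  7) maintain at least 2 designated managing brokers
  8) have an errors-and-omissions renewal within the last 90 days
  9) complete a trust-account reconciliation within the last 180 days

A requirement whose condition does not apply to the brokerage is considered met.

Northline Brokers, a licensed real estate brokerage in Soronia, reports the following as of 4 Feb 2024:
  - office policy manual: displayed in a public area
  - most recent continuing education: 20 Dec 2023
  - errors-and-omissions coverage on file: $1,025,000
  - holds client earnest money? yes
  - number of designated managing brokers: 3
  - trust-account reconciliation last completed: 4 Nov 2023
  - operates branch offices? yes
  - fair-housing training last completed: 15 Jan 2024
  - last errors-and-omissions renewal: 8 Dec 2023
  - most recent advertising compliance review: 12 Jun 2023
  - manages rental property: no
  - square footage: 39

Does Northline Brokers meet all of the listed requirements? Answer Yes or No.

Yes

1. errors-and-omissions coverage $1,025,000 ≥ $900,000 → met
2. condition 'manages rental property' does not hold → requirement n/a → met
3. condition 'operates branch offices' holds; office policy manual present → met
4. condition 'holds client earnest money' holds; advertising compliance review 237 days ago vs limit 270 → met
5. continuing education 46 days ago vs limit 60 → met
6. fair-housing training 20 days ago vs limit 30 → met
7. designated managing brokers 3 ≥ 2 → met
8. errors-and-omissions renewal 58 days ago vs limit 90 → met
9. trust-account reconciliation 92 days ago vs limit 180 → met
All met.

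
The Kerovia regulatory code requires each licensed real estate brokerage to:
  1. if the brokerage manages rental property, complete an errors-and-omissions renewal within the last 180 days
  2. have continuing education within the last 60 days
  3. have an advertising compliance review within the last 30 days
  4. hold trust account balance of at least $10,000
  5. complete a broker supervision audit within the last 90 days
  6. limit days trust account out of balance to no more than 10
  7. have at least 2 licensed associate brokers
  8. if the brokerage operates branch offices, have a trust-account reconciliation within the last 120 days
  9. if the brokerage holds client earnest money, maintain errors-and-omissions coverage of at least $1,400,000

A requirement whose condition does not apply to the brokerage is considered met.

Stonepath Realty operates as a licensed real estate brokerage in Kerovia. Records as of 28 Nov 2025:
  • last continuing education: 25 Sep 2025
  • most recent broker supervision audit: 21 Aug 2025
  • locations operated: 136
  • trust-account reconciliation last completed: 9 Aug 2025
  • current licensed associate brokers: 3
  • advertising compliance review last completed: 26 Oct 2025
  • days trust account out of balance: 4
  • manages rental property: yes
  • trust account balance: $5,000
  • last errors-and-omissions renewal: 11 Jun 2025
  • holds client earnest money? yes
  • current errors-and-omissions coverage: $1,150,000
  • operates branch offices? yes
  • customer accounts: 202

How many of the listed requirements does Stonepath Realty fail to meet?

1. condition 'manages rental property' holds; errors-and-omissions renewal 170 days ago vs limit 180 → met
2. continuing education 64 days ago vs limit 60 → not met
3. advertising compliance review 33 days ago vs limit 30 → not met
4. trust account balance $5,000 < $10,000 → not met
5. broker supervision audit 99 days ago vs limit 90 → not met
6. days trust account out of balance 4 ≤ 10 → met
7. licensed associate brokers 3 ≥ 2 → met
8. condition 'operates branch offices' holds; trust-account reconciliation 111 days ago vs limit 120 → met
9. condition 'holds client earnest money' holds; errors-and-omissions coverage $1,150,000 < $1,400,000 → not met
Not met: 5 of 9

5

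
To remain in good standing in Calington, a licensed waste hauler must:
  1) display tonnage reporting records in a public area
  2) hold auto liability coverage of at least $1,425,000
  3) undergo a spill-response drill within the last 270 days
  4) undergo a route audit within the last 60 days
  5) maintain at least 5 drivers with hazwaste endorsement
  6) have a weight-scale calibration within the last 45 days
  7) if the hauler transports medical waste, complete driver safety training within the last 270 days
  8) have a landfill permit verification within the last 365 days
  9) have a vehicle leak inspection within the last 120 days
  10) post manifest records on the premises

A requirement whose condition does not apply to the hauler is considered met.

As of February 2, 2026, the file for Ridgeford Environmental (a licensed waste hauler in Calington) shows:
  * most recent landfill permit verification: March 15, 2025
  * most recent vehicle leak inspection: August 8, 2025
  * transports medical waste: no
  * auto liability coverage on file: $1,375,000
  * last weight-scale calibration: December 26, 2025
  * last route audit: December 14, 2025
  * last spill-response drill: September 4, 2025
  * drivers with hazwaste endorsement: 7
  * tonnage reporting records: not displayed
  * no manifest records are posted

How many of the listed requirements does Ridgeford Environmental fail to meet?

1. tonnage reporting records absent → not met
2. auto liability coverage $1,375,000 < $1,425,000 → not met
3. spill-response drill 151 days ago vs limit 270 → met
4. route audit 50 days ago vs limit 60 → met
5. drivers with hazwaste endorsement 7 ≥ 5 → met
6. weight-scale calibration 38 days ago vs limit 45 → met
7. condition 'transports medical waste' does not hold → requirement n/a → met
8. landfill permit verification 324 days ago vs limit 365 → met
9. vehicle leak inspection 178 days ago vs limit 120 → not met
10. manifest records absent → not met
Not met: 4 of 10

4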